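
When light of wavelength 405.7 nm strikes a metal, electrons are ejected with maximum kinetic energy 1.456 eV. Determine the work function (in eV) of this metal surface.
1.60 eV

From Einstein's photoelectric equation: KE_max = hf - φ = hc/λ - φ

Rearranging for φ:
φ = hc/λ - KE_max

Calculate photon energy:
E_photon = hc/λ = 3.0561 eV

Therefore:
φ = 3.0561 - 1.456 = 1.60 eV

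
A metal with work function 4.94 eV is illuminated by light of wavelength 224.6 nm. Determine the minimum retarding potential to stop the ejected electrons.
0.5802 V

The stopping potential V_s satisfies: eV_s = KE_max

First, find KE_max using Einstein's equation:
E_photon = hc/λ = 5.5202 eV
KE_max = E_photon - φ = 5.5202 - 4.94 = 0.5802 eV

Since eV_s = KE_max:
V_s = KE_max/e = 0.5802 V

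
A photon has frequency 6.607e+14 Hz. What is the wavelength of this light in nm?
453.75 nm

Using the wave equation: c = fλ

Solving for wavelength:
λ = c/f = (3×10⁸ m/s) / (6.607e+14 Hz)
λ = 453.75 nm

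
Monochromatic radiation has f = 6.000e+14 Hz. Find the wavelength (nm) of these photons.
499.65 nm

Using the wave equation: c = fλ

Solving for wavelength:
λ = c/f = (3×10⁸ m/s) / (6.000e+14 Hz)
λ = 499.65 nm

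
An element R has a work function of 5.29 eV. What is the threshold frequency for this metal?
1.2791e+15 Hz

The threshold frequency is when the photon energy equals the work function:
hf₀ = φ

Solving for f₀:
f₀ = φ/h = (5.29 eV × 1.602×10⁻¹⁹ J/eV) / (6.626×10⁻³⁴ J·s)
f₀ = 1.2791e+15 Hz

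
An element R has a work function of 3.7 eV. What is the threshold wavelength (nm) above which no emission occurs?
335.09 nm

The threshold wavelength is when the photon energy equals the work function:
hc/λ₀ = φ

Solving for λ₀:
λ₀ = hc/φ = (6.626×10⁻³⁴ J·s)(3×10⁸ m/s) / (3.7 eV × 1.602×10⁻¹⁹ J/eV)
λ₀ = 335.09 nm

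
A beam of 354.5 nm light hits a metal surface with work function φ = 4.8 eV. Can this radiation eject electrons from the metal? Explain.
No

For photoemission, the photon energy must exceed the work function.

Photon energy: E = hc/λ = 3.4974 eV
Work function: φ = 4.8 eV

Since E_photon (3.4974 eV) < φ (4.8 eV), photoemission will NOT occur.
The threshold wavelength is λ₀ = hc/φ = 258.3 nm.
Since 354.5 nm > 258.3 nm, the photons lack sufficient energy.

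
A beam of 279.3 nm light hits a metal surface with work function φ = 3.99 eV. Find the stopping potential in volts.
0.4491 V

The stopping potential V_s satisfies: eV_s = KE_max

First, find KE_max using Einstein's equation:
E_photon = hc/λ = 4.4391 eV
KE_max = E_photon - φ = 4.4391 - 3.99 = 0.4491 eV

Since eV_s = KE_max:
V_s = KE_max/e = 0.4491 V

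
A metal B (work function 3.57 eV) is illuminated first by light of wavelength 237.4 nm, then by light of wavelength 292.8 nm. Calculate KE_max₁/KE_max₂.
2.4872

Using Einstein's equation: KE_max = hc/λ - φ

For λ₁ = 237.4 nm:
E₁ = hc/λ₁ = 5.2226 eV
KE₁ = E₁ - φ = 5.2226 - 3.57 = 1.6526 eV

For λ₂ = 292.8 nm:
E₂ = hc/λ₂ = 4.2344 eV
KE₂ = E₂ - φ = 4.2344 - 3.57 = 0.6644 eV

Ratio: KE₁/KE₂ = 1.6526/0.6644 = 2.4872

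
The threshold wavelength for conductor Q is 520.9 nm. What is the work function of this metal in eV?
2.38 eV

At the threshold wavelength, photon energy equals work function:
φ = hc/λ₀

Calculating:
φ = (6.626×10⁻³⁴ J·s)(3×10⁸ m/s) / (520.9×10⁻⁹ m)
φ = 2.38 eV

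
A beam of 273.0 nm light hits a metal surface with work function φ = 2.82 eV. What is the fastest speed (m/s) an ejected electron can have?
7.7819e+05 m/s

First, find the maximum kinetic energy:
E_photon = hc/λ = 4.5415 eV
KE_max = E_photon - φ = 4.5415 - 2.82 = 1.7215 eV

Convert to Joules: KE_max = 1.7215 × 1.602×10⁻¹⁹ J = 2.7582e-19 J

Then use KE = ½mv² to find velocity:
v = √(2·KE/m) = √(2 × 2.7582e-19 J / 9.109e-31 kg)
v = 7.7819e+05 m/s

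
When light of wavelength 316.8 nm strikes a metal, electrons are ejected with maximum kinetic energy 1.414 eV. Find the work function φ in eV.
2.50 eV

From Einstein's photoelectric equation: KE_max = hf - φ = hc/λ - φ

Rearranging for φ:
φ = hc/λ - KE_max

Calculate photon energy:
E_photon = hc/λ = 3.9136 eV

Therefore:
φ = 3.9136 - 1.414 = 2.50 eV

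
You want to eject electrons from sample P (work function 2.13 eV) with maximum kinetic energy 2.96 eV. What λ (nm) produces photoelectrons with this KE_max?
243.58 nm

From Einstein's equation: KE_max = hc/λ - φ

Rearranging for λ:
hc/λ = KE_max + φ
λ = hc/(KE_max + φ)

Required photon energy:
E_photon = KE_max + φ = 2.96 + 2.13 = 5.09 eV

Required wavelength:
λ = hc/E_photon = (6.626×10⁻³⁴)(3×10⁸) / (5.09 × 1.602×10⁻¹⁹)
λ = 243.58 nm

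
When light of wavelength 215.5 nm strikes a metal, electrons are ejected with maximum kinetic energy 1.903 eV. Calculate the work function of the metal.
3.85 eV

From Einstein's photoelectric equation: KE_max = hf - φ = hc/λ - φ

Rearranging for φ:
φ = hc/λ - KE_max

Calculate photon energy:
E_photon = hc/λ = 5.7533 eV

Therefore:
φ = 5.7533 - 1.903 = 3.85 eV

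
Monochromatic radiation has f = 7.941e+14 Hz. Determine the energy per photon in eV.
3.2841 eV

Using E = hf:

E = hf = (6.626×10⁻³⁴ J·s)(7.941e+14 Hz)
E = 3.2841 eV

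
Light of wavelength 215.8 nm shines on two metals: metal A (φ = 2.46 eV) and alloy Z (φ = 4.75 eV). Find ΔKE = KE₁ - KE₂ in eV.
2.2900 eV

Using KE_max = hc/λ - φ for each metal:

Photon energy: E = hc/λ = 5.7453 eV

For metal A (φ₁ = 2.46 eV):
KE₁ = E - φ₁ = 5.7453 - 2.46 = 3.2853 eV

For alloy Z (φ₂ = 4.75 eV):
KE₂ = E - φ₂ = 5.7453 - 4.75 = 0.9953 eV

Difference:
ΔKE = KE₁ - KE₂ = 3.2853 - 0.9953 = 2.2900 eV

Note: The difference equals the difference in work functions: 4.75 - 2.46 = 2.29 eV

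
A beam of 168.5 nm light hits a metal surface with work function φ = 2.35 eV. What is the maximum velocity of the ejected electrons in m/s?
1.3273e+06 m/s

First, find the maximum kinetic energy:
E_photon = hc/λ = 7.3581 eV
KE_max = E_photon - φ = 7.3581 - 2.35 = 5.0081 eV

Convert to Joules: KE_max = 5.0081 × 1.602×10⁻¹⁹ J = 8.0239e-19 J

Then use KE = ½mv² to find velocity:
v = √(2·KE/m) = √(2 × 8.0239e-19 J / 9.109e-31 kg)
v = 1.3273e+06 m/s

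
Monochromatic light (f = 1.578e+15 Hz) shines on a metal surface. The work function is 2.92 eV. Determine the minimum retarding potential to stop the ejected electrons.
3.6061 V

The stopping potential V_s satisfies: eV_s = KE_max

First, find KE_max using Einstein's equation:
E_photon = hf = (6.626×10⁻³⁴ J·s)(1.578e+15 Hz) = 6.5261 eV
KE_max = E_photon - φ = 6.5261 - 2.92 = 3.6061 eV

Since eV_s = KE_max:
V_s = KE_max/e = 3.6061 V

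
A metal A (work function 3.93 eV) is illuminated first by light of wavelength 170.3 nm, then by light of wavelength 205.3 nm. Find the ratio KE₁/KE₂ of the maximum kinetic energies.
1.5885

Using Einstein's equation: KE_max = hc/λ - φ

For λ₁ = 170.3 nm:
E₁ = hc/λ₁ = 7.2803 eV
KE₁ = E₁ - φ = 7.2803 - 3.93 = 3.3503 eV

For λ₂ = 205.3 nm:
E₂ = hc/λ₂ = 6.0392 eV
KE₂ = E₂ - φ = 6.0392 - 3.93 = 2.1092 eV

Ratio: KE₁/KE₂ = 3.3503/2.1092 = 1.5885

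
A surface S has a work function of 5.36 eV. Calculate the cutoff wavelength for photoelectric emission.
231.31 nm

The threshold wavelength is when the photon energy equals the work function:
hc/λ₀ = φ

Solving for λ₀:
λ₀ = hc/φ = (6.626×10⁻³⁴ J·s)(3×10⁸ m/s) / (5.36 eV × 1.602×10⁻¹⁹ J/eV)
λ₀ = 231.31 nm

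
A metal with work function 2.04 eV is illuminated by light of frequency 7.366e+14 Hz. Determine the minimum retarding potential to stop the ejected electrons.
1.0063 V

The stopping potential V_s satisfies: eV_s = KE_max

First, find KE_max using Einstein's equation:
E_photon = hf = (6.626×10⁻³⁴ J·s)(7.366e+14 Hz) = 3.0463 eV
KE_max = E_photon - φ = 3.0463 - 2.04 = 1.0063 eV

Since eV_s = KE_max:
V_s = KE_max/e = 1.0063 V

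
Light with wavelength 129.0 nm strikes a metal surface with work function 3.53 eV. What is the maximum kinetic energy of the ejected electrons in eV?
6.0812 eV

Using Einstein's photoelectric equation: KE_max = hf - φ = hc/λ - φ

First, calculate the photon energy:
E_photon = hc/λ = (6.626×10⁻³⁴ J·s)(3×10⁸ m/s) / (129.0×10⁻⁹ m)
E_photon = 9.6112 eV

Then, the maximum kinetic energy:
KE_max = E_photon - φ = 9.6112 eV - 3.53 eV = 6.0812 eV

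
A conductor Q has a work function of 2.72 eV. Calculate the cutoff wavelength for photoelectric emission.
455.82 nm

The threshold wavelength is when the photon energy equals the work function:
hc/λ₀ = φ

Solving for λ₀:
λ₀ = hc/φ = (6.626×10⁻³⁴ J·s)(3×10⁸ m/s) / (2.72 eV × 1.602×10⁻¹⁹ J/eV)
λ₀ = 455.82 nm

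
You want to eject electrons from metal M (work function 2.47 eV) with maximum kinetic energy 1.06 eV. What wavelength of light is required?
351.23 nm

From Einstein's equation: KE_max = hc/λ - φ

Rearranging for λ:
hc/λ = KE_max + φ
λ = hc/(KE_max + φ)

Required photon energy:
E_photon = KE_max + φ = 1.06 + 2.47 = 3.53 eV

Required wavelength:
λ = hc/E_photon = (6.626×10⁻³⁴)(3×10⁸) / (3.53 × 1.602×10⁻¹⁹)
λ = 351.23 nm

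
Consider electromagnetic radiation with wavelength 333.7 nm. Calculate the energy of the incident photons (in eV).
3.7154 eV

Using E = hf = hc/λ:

E = hc/λ = (6.626×10⁻³⁴ J·s)(3×10⁸ m/s) / (333.7×10⁻⁹ m)
E = 3.7154 eV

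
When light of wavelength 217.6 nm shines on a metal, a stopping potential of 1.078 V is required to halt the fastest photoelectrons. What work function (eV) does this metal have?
4.62 eV

The stopping potential gives the maximum kinetic energy: KE_max = eV_s = 1.078 eV

From Einstein's photoelectric equation: KE_max = hc/λ - φ
Rearranging: φ = hc/λ - KE_max

Calculate photon energy:
E_photon = hc/λ = (6.626×10⁻³⁴ J·s)(3×10⁸ m/s) / (217.6×10⁻⁹ m) = 5.6978 eV

Therefore:
φ = 5.6978 - 1.078 = 4.62 eV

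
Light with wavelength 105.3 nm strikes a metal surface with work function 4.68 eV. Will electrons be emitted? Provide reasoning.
Yes

For photoemission, the photon energy must exceed the work function.

Photon energy: E = hc/λ = 11.7744 eV
Work function: φ = 4.68 eV

Since E_photon (11.7744 eV) > φ (4.68 eV), photoemission WILL occur.
The threshold wavelength is λ₀ = hc/φ = 264.9 nm.
Since 105.3 nm < 264.9 nm, the light has sufficient energy.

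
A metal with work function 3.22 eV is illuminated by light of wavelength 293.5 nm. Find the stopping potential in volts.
1.0043 V

The stopping potential V_s satisfies: eV_s = KE_max

First, find KE_max using Einstein's equation:
E_photon = hc/λ = 4.2243 eV
KE_max = E_photon - φ = 4.2243 - 3.22 = 1.0043 eV

Since eV_s = KE_max:
V_s = KE_max/e = 1.0043 V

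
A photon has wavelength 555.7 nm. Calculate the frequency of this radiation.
5.3949e+14 Hz

Using the wave equation: c = fλ

Solving for frequency:
f = c/λ = (3×10⁸ m/s) / (555.7×10⁻⁹ m)
f = 5.3949e+14 Hz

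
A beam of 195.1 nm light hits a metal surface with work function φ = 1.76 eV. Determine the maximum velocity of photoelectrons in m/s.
1.2713e+06 m/s

First, find the maximum kinetic energy:
E_photon = hc/λ = 6.3549 eV
KE_max = E_photon - φ = 6.3549 - 1.76 = 4.5949 eV

Convert to Joules: KE_max = 4.5949 × 1.602×10⁻¹⁹ J = 7.3618e-19 J

Then use KE = ½mv² to find velocity:
v = √(2·KE/m) = √(2 × 7.3618e-19 J / 9.109e-31 kg)
v = 1.2713e+06 m/s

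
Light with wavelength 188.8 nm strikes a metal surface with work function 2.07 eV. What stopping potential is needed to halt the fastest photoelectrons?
4.4970 V

The stopping potential V_s satisfies: eV_s = KE_max

First, find KE_max using Einstein's equation:
E_photon = hc/λ = 6.5670 eV
KE_max = E_photon - φ = 6.5670 - 2.07 = 4.4970 eV

Since eV_s = KE_max:
V_s = KE_max/e = 4.4970 V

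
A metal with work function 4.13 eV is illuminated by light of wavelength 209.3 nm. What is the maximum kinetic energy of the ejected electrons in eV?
1.7938 eV

Using Einstein's photoelectric equation: KE_max = hf - φ = hc/λ - φ

First, calculate the photon energy:
E_photon = hc/λ = (6.626×10⁻³⁴ J·s)(3×10⁸ m/s) / (209.3×10⁻⁹ m)
E_photon = 5.9238 eV

Then, the maximum kinetic energy:
KE_max = E_photon - φ = 5.9238 eV - 4.13 eV = 1.7938 eV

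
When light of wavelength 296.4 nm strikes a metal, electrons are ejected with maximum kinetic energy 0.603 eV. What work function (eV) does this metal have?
3.58 eV

From Einstein's photoelectric equation: KE_max = hf - φ = hc/λ - φ

Rearranging for φ:
φ = hc/λ - KE_max

Calculate photon energy:
E_photon = hc/λ = 4.1830 eV

Therefore:
φ = 4.1830 - 0.603 = 3.58 eV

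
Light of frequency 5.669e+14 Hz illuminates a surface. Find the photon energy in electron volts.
2.3445 eV

Using E = hf:

E = hf = (6.626×10⁻³⁴ J·s)(5.669e+14 Hz)
E = 2.3445 eV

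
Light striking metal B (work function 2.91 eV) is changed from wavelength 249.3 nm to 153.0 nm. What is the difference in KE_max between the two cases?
3.1302 eV

Using Einstein's equation: KE_max = hc/λ - φ

For λ₁ = 249.3 nm:
KE₁ = hc/λ₁ - φ = 4.9733 - 2.91 = 2.0633 eV

For λ₂ = 153.0 nm:
KE₂ = hc/λ₂ - φ = 8.1035 - 2.91 = 5.1935 eV

Change in KE:
ΔKE = KE₂ - KE₁ = 5.1935 - 2.0633 = 3.1302 eV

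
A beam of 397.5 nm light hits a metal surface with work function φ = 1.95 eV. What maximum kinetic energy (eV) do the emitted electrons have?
1.1691 eV

Using Einstein's photoelectric equation: KE_max = hf - φ = hc/λ - φ

First, calculate the photon energy:
E_photon = hc/λ = (6.626×10⁻³⁴ J·s)(3×10⁸ m/s) / (397.5×10⁻⁹ m)
E_photon = 3.1191 eV

Then, the maximum kinetic energy:
KE_max = E_photon - φ = 3.1191 eV - 1.95 eV = 1.1691 eV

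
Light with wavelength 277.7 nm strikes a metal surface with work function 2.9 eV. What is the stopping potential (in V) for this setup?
1.5647 V

The stopping potential V_s satisfies: eV_s = KE_max

First, find KE_max using Einstein's equation:
E_photon = hc/λ = 4.4647 eV
KE_max = E_photon - φ = 4.4647 - 2.9 = 1.5647 eV

Since eV_s = KE_max:
V_s = KE_max/e = 1.5647 V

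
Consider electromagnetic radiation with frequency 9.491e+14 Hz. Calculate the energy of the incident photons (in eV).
3.9252 eV

Using E = hf:

E = hf = (6.626×10⁻³⁴ J·s)(9.491e+14 Hz)
E = 3.9252 eV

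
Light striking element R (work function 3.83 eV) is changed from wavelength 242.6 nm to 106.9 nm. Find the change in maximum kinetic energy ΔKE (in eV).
6.4875 eV

Using Einstein's equation: KE_max = hc/λ - φ

For λ₁ = 242.6 nm:
KE₁ = hc/λ₁ - φ = 5.1106 - 3.83 = 1.2806 eV

For λ₂ = 106.9 nm:
KE₂ = hc/λ₂ - φ = 11.5981 - 3.83 = 7.7681 eV

Change in KE:
ΔKE = KE₂ - KE₁ = 7.7681 - 1.2806 = 6.4875 eV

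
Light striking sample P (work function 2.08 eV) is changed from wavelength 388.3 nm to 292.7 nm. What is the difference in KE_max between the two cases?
1.0429 eV

Using Einstein's equation: KE_max = hc/λ - φ

For λ₁ = 388.3 nm:
KE₁ = hc/λ₁ - φ = 3.1930 - 2.08 = 1.1130 eV

For λ₂ = 292.7 nm:
KE₂ = hc/λ₂ - φ = 4.2359 - 2.08 = 2.1559 eV

Change in KE:
ΔKE = KE₂ - KE₁ = 2.1559 - 1.1130 = 1.0429 eV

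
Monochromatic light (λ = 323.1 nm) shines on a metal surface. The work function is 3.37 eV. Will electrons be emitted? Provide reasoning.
Yes

For photoemission, the photon energy must exceed the work function.

Photon energy: E = hc/λ = 3.8373 eV
Work function: φ = 3.37 eV

Since E_photon (3.8373 eV) > φ (3.37 eV), photoemission WILL occur.
The threshold wavelength is λ₀ = hc/φ = 367.9 nm.
Since 323.1 nm < 367.9 nm, the light has sufficient energy.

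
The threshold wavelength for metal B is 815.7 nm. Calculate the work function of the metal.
1.52 eV

At the threshold wavelength, photon energy equals work function:
φ = hc/λ₀

Calculating:
φ = (6.626×10⁻³⁴ J·s)(3×10⁸ m/s) / (815.7×10⁻⁹ m)
φ = 1.52 eV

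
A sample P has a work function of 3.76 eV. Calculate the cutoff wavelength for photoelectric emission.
329.75 nm

The threshold wavelength is when the photon energy equals the work function:
hc/λ₀ = φ

Solving for λ₀:
λ₀ = hc/φ = (6.626×10⁻³⁴ J·s)(3×10⁸ m/s) / (3.76 eV × 1.602×10⁻¹⁹ J/eV)
λ₀ = 329.75 nm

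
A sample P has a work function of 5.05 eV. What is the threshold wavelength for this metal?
245.51 nm

The threshold wavelength is when the photon energy equals the work function:
hc/λ₀ = φ

Solving for λ₀:
λ₀ = hc/φ = (6.626×10⁻³⁴ J·s)(3×10⁸ m/s) / (5.05 eV × 1.602×10⁻¹⁹ J/eV)
λ₀ = 245.51 nm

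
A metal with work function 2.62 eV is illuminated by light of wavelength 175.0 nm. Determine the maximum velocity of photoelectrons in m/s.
1.2532e+06 m/s

First, find the maximum kinetic energy:
E_photon = hc/λ = 7.0848 eV
KE_max = E_photon - φ = 7.0848 - 2.62 = 4.4648 eV

Convert to Joules: KE_max = 4.4648 × 1.602×10⁻¹⁹ J = 7.1534e-19 J

Then use KE = ½mv² to find velocity:
v = √(2·KE/m) = √(2 × 7.1534e-19 J / 9.109e-31 kg)
v = 1.2532e+06 m/s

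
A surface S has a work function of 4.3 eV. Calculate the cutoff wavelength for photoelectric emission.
288.34 nm

The threshold wavelength is when the photon energy equals the work function:
hc/λ₀ = φ

Solving for λ₀:
λ₀ = hc/φ = (6.626×10⁻³⁴ J·s)(3×10⁸ m/s) / (4.3 eV × 1.602×10⁻¹⁹ J/eV)
λ₀ = 288.34 nm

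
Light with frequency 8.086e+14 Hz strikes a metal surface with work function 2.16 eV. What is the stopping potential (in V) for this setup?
1.1841 V

The stopping potential V_s satisfies: eV_s = KE_max

First, find KE_max using Einstein's equation:
E_photon = hf = (6.626×10⁻³⁴ J·s)(8.086e+14 Hz) = 3.3441 eV
KE_max = E_photon - φ = 3.3441 - 2.16 = 1.1841 eV

Since eV_s = KE_max:
V_s = KE_max/e = 1.1841 V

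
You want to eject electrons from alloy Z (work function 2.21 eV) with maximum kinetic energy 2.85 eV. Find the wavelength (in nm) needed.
245.03 nm

From Einstein's equation: KE_max = hc/λ - φ

Rearranging for λ:
hc/λ = KE_max + φ
λ = hc/(KE_max + φ)

Required photon energy:
E_photon = KE_max + φ = 2.85 + 2.21 = 5.06 eV

Required wavelength:
λ = hc/E_photon = (6.626×10⁻³⁴)(3×10⁸) / (5.06 × 1.602×10⁻¹⁹)
λ = 245.03 nm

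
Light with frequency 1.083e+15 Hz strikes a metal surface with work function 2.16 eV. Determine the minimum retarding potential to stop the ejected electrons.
2.3189 V

The stopping potential V_s satisfies: eV_s = KE_max

First, find KE_max using Einstein's equation:
E_photon = hf = (6.626×10⁻³⁴ J·s)(1.083e+15 Hz) = 4.4789 eV
KE_max = E_photon - φ = 4.4789 - 2.16 = 2.3189 eV

Since eV_s = KE_max:
V_s = KE_max/e = 2.3189 V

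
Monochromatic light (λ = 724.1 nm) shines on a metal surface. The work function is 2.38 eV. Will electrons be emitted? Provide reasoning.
No

For photoemission, the photon energy must exceed the work function.

Photon energy: E = hc/λ = 1.7123 eV
Work function: φ = 2.38 eV

Since E_photon (1.7123 eV) < φ (2.38 eV), photoemission will NOT occur.
The threshold wavelength is λ₀ = hc/φ = 520.9 nm.
Since 724.1 nm > 520.9 nm, the photons lack sufficient energy.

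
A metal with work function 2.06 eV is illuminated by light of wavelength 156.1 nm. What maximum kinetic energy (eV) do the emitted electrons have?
5.8826 eV

Using Einstein's photoelectric equation: KE_max = hf - φ = hc/λ - φ

First, calculate the photon energy:
E_photon = hc/λ = (6.626×10⁻³⁴ J·s)(3×10⁸ m/s) / (156.1×10⁻⁹ m)
E_photon = 7.9426 eV

Then, the maximum kinetic energy:
KE_max = E_photon - φ = 7.9426 eV - 2.06 eV = 5.8826 eV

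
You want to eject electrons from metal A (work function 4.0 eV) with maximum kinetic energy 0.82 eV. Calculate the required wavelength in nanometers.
257.23 nm

From Einstein's equation: KE_max = hc/λ - φ

Rearranging for λ:
hc/λ = KE_max + φ
λ = hc/(KE_max + φ)

Required photon energy:
E_photon = KE_max + φ = 0.82 + 4.0 = 4.82 eV

Required wavelength:
λ = hc/E_photon = (6.626×10⁻³⁴)(3×10⁸) / (4.82 × 1.602×10⁻¹⁹)
λ = 257.23 nm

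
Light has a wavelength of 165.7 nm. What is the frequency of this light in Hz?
1.8092e+15 Hz

Using the wave equation: c = fλ

Solving for frequency:
f = c/λ = (3×10⁸ m/s) / (165.7×10⁻⁹ m)
f = 1.8092e+15 Hz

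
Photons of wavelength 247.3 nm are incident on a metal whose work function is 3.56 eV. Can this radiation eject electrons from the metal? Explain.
Yes

For photoemission, the photon energy must exceed the work function.

Photon energy: E = hc/λ = 5.0135 eV
Work function: φ = 3.56 eV

Since E_photon (5.0135 eV) > φ (3.56 eV), photoemission WILL occur.
The threshold wavelength is λ₀ = hc/φ = 348.3 nm.
Since 247.3 nm < 348.3 nm, the light has sufficient energy.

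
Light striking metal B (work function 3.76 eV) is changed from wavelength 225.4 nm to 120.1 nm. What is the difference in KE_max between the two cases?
4.8228 eV

Using Einstein's equation: KE_max = hc/λ - φ

For λ₁ = 225.4 nm:
KE₁ = hc/λ₁ - φ = 5.5006 - 3.76 = 1.7406 eV

For λ₂ = 120.1 nm:
KE₂ = hc/λ₂ - φ = 10.3234 - 3.76 = 6.5634 eV

Change in KE:
ΔKE = KE₂ - KE₁ = 6.5634 - 1.7406 = 4.8228 eV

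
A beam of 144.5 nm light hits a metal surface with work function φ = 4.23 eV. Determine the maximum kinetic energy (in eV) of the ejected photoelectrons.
4.3502 eV

Using Einstein's photoelectric equation: KE_max = hf - φ = hc/λ - φ

First, calculate the photon energy:
E_photon = hc/λ = (6.626×10⁻³⁴ J·s)(3×10⁸ m/s) / (144.5×10⁻⁹ m)
E_photon = 8.5802 eV

Then, the maximum kinetic energy:
KE_max = E_photon - φ = 8.5802 eV - 4.23 eV = 4.3502 eV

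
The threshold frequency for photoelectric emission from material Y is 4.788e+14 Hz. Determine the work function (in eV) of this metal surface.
1.98 eV

At the threshold frequency, photon energy equals work function:
φ = hf₀

Calculating:
φ = (6.626×10⁻³⁴ J·s)(4.788e+14 Hz)
φ = 1.98 eV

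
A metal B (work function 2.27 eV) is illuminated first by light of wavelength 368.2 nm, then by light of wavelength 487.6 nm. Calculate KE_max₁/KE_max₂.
4.0232

Using Einstein's equation: KE_max = hc/λ - φ

For λ₁ = 368.2 nm:
E₁ = hc/λ₁ = 3.3673 eV
KE₁ = E₁ - φ = 3.3673 - 2.27 = 1.0973 eV

For λ₂ = 487.6 nm:
E₂ = hc/λ₂ = 2.5427 eV
KE₂ = E₂ - φ = 2.5427 - 2.27 = 0.2727 eV

Ratio: KE₁/KE₂ = 1.0973/0.2727 = 4.0232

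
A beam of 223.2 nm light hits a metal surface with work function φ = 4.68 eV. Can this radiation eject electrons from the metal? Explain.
Yes

For photoemission, the photon energy must exceed the work function.

Photon energy: E = hc/λ = 5.5548 eV
Work function: φ = 4.68 eV

Since E_photon (5.5548 eV) > φ (4.68 eV), photoemission WILL occur.
The threshold wavelength is λ₀ = hc/φ = 264.9 nm.
Since 223.2 nm < 264.9 nm, the light has sufficient energy.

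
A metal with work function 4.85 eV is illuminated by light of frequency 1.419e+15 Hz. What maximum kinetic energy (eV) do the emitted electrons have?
1.0185 eV

Using Einstein's photoelectric equation: KE_max = hf - φ

First, calculate the photon energy:
E_photon = hf = (6.626×10⁻³⁴ J·s)(1.419e+15 Hz)
E_photon = 5.8685 eV

Then, the maximum kinetic energy:
KE_max = E_photon - φ = 5.8685 eV - 4.85 eV = 1.0185 eV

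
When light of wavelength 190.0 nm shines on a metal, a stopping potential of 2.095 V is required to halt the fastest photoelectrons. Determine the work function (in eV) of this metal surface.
4.43 eV

The stopping potential gives the maximum kinetic energy: KE_max = eV_s = 2.095 eV

From Einstein's photoelectric equation: KE_max = hc/λ - φ
Rearranging: φ = hc/λ - KE_max

Calculate photon energy:
E_photon = hc/λ = (6.626×10⁻³⁴ J·s)(3×10⁸ m/s) / (190.0×10⁻⁹ m) = 6.5255 eV

Therefore:
φ = 6.5255 - 2.095 = 4.43 eV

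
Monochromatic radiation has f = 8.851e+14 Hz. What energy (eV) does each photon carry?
3.6605 eV

Using E = hf:

E = hf = (6.626×10⁻³⁴ J·s)(8.851e+14 Hz)
E = 3.6605 eV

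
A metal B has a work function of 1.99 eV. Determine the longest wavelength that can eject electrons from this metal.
623.04 nm

The threshold wavelength is when the photon energy equals the work function:
hc/λ₀ = φ

Solving for λ₀:
λ₀ = hc/φ = (6.626×10⁻³⁴ J·s)(3×10⁸ m/s) / (1.99 eV × 1.602×10⁻¹⁹ J/eV)
λ₀ = 623.04 nm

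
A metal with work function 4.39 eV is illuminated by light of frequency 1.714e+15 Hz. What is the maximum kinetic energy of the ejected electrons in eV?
2.6985 eV

Using Einstein's photoelectric equation: KE_max = hf - φ

First, calculate the photon energy:
E_photon = hf = (6.626×10⁻³⁴ J·s)(1.714e+15 Hz)
E_photon = 7.0885 eV

Then, the maximum kinetic energy:
KE_max = E_photon - φ = 7.0885 eV - 4.39 eV = 2.6985 eV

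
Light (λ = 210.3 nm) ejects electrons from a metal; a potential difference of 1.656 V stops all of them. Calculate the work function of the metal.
4.24 eV

The stopping potential gives the maximum kinetic energy: KE_max = eV_s = 1.656 eV

From Einstein's photoelectric equation: KE_max = hc/λ - φ
Rearranging: φ = hc/λ - KE_max

Calculate photon energy:
E_photon = hc/λ = (6.626×10⁻³⁴ J·s)(3×10⁸ m/s) / (210.3×10⁻⁹ m) = 5.8956 eV

Therefore:
φ = 5.8956 - 1.656 = 4.24 eV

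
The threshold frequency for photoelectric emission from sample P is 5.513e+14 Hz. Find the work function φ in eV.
2.28 eV

At the threshold frequency, photon energy equals work function:
φ = hf₀

Calculating:
φ = (6.626×10⁻³⁴ J·s)(5.513e+14 Hz)
φ = 2.28 eV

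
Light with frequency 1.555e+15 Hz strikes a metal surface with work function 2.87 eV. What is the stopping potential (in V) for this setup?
3.5610 V

The stopping potential V_s satisfies: eV_s = KE_max

First, find KE_max using Einstein's equation:
E_photon = hf = (6.626×10⁻³⁴ J·s)(1.555e+15 Hz) = 6.4310 eV
KE_max = E_photon - φ = 6.4310 - 2.87 = 3.5610 eV

Since eV_s = KE_max:
V_s = KE_max/e = 3.5610 V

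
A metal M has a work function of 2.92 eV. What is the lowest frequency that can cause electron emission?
7.0605e+14 Hz

The threshold frequency is when the photon energy equals the work function:
hf₀ = φ

Solving for f₀:
f₀ = φ/h = (2.92 eV × 1.602×10⁻¹⁹ J/eV) / (6.626×10⁻³⁴ J·s)
f₀ = 7.0605e+14 Hz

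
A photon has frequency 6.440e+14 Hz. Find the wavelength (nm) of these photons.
465.52 nm

Using the wave equation: c = fλ

Solving for wavelength:
λ = c/f = (3×10⁸ m/s) / (6.440e+14 Hz)
λ = 465.52 nm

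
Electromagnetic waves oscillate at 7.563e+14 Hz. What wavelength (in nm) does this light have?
396.39 nm

Using the wave equation: c = fλ

Solving for wavelength:
λ = c/f = (3×10⁸ m/s) / (7.563e+14 Hz)
λ = 396.39 nm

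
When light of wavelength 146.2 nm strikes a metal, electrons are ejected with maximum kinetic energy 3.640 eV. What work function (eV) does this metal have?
4.84 eV

From Einstein's photoelectric equation: KE_max = hf - φ = hc/λ - φ

Rearranging for φ:
φ = hc/λ - KE_max

Calculate photon energy:
E_photon = hc/λ = 8.4805 eV

Therefore:
φ = 8.4805 - 3.640 = 4.84 eV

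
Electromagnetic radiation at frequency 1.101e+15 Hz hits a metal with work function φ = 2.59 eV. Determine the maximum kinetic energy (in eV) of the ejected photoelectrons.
1.9634 eV

Using Einstein's photoelectric equation: KE_max = hf - φ

First, calculate the photon energy:
E_photon = hf = (6.626×10⁻³⁴ J·s)(1.101e+15 Hz)
E_photon = 4.5534 eV

Then, the maximum kinetic energy:
KE_max = E_photon - φ = 4.5534 eV - 2.59 eV = 1.9634 eV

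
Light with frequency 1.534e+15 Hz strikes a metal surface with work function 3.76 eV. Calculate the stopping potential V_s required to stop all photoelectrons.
2.5841 V

The stopping potential V_s satisfies: eV_s = KE_max

First, find KE_max using Einstein's equation:
E_photon = hf = (6.626×10⁻³⁴ J·s)(1.534e+15 Hz) = 6.3441 eV
KE_max = E_photon - φ = 6.3441 - 3.76 = 2.5841 eV

Since eV_s = KE_max:
V_s = KE_max/e = 2.5841 V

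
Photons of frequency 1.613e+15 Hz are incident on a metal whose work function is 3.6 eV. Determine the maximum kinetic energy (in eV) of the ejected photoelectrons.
3.0708 eV

Using Einstein's photoelectric equation: KE_max = hf - φ

First, calculate the photon energy:
E_photon = hf = (6.626×10⁻³⁴ J·s)(1.613e+15 Hz)
E_photon = 6.6708 eV

Then, the maximum kinetic energy:
KE_max = E_photon - φ = 6.6708 eV - 3.6 eV = 3.0708 eV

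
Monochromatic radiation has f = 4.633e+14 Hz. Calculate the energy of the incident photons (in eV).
1.9161 eV

Using E = hf:

E = hf = (6.626×10⁻³⁴ J·s)(4.633e+14 Hz)
E = 1.9161 eV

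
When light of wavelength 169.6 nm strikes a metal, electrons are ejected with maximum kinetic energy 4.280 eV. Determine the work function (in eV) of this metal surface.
3.03 eV

From Einstein's photoelectric equation: KE_max = hf - φ = hc/λ - φ

Rearranging for φ:
φ = hc/λ - KE_max

Calculate photon energy:
E_photon = hc/λ = 7.3104 eV

Therefore:
φ = 7.3104 - 4.280 = 3.03 eV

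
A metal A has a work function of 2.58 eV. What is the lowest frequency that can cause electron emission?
6.2384e+14 Hz

The threshold frequency is when the photon energy equals the work function:
hf₀ = φ

Solving for f₀:
f₀ = φ/h = (2.58 eV × 1.602×10⁻¹⁹ J/eV) / (6.626×10⁻³⁴ J·s)
f₀ = 6.2384e+14 Hz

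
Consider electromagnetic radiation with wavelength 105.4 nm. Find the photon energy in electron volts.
11.7632 eV

Using E = hf = hc/λ:

E = hc/λ = (6.626×10⁻³⁴ J·s)(3×10⁸ m/s) / (105.4×10⁻⁹ m)
E = 11.7632 eV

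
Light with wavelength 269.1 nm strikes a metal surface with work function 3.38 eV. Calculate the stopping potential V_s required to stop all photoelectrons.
1.2274 V

The stopping potential V_s satisfies: eV_s = KE_max

First, find KE_max using Einstein's equation:
E_photon = hc/λ = 4.6074 eV
KE_max = E_photon - φ = 4.6074 - 3.38 = 1.2274 eV

Since eV_s = KE_max:
V_s = KE_max/e = 1.2274 V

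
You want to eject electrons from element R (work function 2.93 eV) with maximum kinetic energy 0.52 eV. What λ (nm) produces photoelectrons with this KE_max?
359.37 nm

From Einstein's equation: KE_max = hc/λ - φ

Rearranging for λ:
hc/λ = KE_max + φ
λ = hc/(KE_max + φ)

Required photon energy:
E_photon = KE_max + φ = 0.52 + 2.93 = 3.45 eV

Required wavelength:
λ = hc/E_photon = (6.626×10⁻³⁴)(3×10⁸) / (3.45 × 1.602×10⁻¹⁹)
λ = 359.37 nm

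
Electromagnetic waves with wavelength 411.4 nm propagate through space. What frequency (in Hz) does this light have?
7.2871e+14 Hz

Using the wave equation: c = fλ

Solving for frequency:
f = c/λ = (3×10⁸ m/s) / (411.4×10⁻⁹ m)
f = 7.2871e+14 Hz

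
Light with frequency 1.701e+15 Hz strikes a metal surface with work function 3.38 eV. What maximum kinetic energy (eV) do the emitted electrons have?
3.6548 eV

Using Einstein's photoelectric equation: KE_max = hf - φ

First, calculate the photon energy:
E_photon = hf = (6.626×10⁻³⁴ J·s)(1.701e+15 Hz)
E_photon = 7.0348 eV

Then, the maximum kinetic energy:
KE_max = E_photon - φ = 7.0348 eV - 3.38 eV = 3.6548 eV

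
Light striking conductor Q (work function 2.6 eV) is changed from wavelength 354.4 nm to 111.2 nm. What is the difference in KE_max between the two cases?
7.6512 eV

Using Einstein's equation: KE_max = hc/λ - φ

For λ₁ = 354.4 nm:
KE₁ = hc/λ₁ - φ = 3.4984 - 2.6 = 0.8984 eV

For λ₂ = 111.2 nm:
KE₂ = hc/λ₂ - φ = 11.1497 - 2.6 = 8.5497 eV

Change in KE:
ΔKE = KE₂ - KE₁ = 8.5497 - 0.8984 = 7.6512 eV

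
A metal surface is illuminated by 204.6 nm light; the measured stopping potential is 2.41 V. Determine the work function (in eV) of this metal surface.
3.65 eV

The stopping potential gives the maximum kinetic energy: KE_max = eV_s = 2.41 eV

From Einstein's photoelectric equation: KE_max = hc/λ - φ
Rearranging: φ = hc/λ - KE_max

Calculate photon energy:
E_photon = hc/λ = (6.626×10⁻³⁴ J·s)(3×10⁸ m/s) / (204.6×10⁻⁹ m) = 6.0598 eV

Therefore:
φ = 6.0598 - 2.41 = 3.65 eV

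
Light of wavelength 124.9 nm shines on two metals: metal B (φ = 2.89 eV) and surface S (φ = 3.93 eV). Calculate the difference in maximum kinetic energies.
1.0400 eV

Using KE_max = hc/λ - φ for each metal:

Photon energy: E = hc/λ = 9.9267 eV

For metal B (φ₁ = 2.89 eV):
KE₁ = E - φ₁ = 9.9267 - 2.89 = 7.0367 eV

For surface S (φ₂ = 3.93 eV):
KE₂ = E - φ₂ = 9.9267 - 3.93 = 5.9967 eV

Difference:
ΔKE = KE₁ - KE₂ = 7.0367 - 5.9967 = 1.0400 eV

Note: The difference equals the difference in work functions: 3.93 - 2.89 = 1.04 eV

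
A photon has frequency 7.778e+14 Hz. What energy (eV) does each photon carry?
3.2167 eV

Using E = hf:

E = hf = (6.626×10⁻³⁴ J·s)(7.778e+14 Hz)
E = 3.2167 eV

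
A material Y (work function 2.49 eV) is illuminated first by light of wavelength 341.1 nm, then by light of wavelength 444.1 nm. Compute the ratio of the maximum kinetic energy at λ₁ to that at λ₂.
3.7933

Using Einstein's equation: KE_max = hc/λ - φ

For λ₁ = 341.1 nm:
E₁ = hc/λ₁ = 3.6348 eV
KE₁ = E₁ - φ = 3.6348 - 2.49 = 1.1448 eV

For λ₂ = 444.1 nm:
E₂ = hc/λ₂ = 2.7918 eV
KE₂ = E₂ - φ = 2.7918 - 2.49 = 0.3018 eV

Ratio: KE₁/KE₂ = 1.1448/0.3018 = 3.7933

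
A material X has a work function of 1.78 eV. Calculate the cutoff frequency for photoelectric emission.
4.3040e+14 Hz

The threshold frequency is when the photon energy equals the work function:
hf₀ = φ

Solving for f₀:
f₀ = φ/h = (1.78 eV × 1.602×10⁻¹⁹ J/eV) / (6.626×10⁻³⁴ J·s)
f₀ = 4.3040e+14 Hz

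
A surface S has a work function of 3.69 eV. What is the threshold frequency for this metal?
8.9224e+14 Hz

The threshold frequency is when the photon energy equals the work function:
hf₀ = φ

Solving for f₀:
f₀ = φ/h = (3.69 eV × 1.602×10⁻¹⁹ J/eV) / (6.626×10⁻³⁴ J·s)
f₀ = 8.9224e+14 Hz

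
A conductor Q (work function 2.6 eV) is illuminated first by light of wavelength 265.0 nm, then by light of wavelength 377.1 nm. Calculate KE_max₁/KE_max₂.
3.0220

Using Einstein's equation: KE_max = hc/λ - φ

For λ₁ = 265.0 nm:
E₁ = hc/λ₁ = 4.6786 eV
KE₁ = E₁ - φ = 4.6786 - 2.6 = 2.0786 eV

For λ₂ = 377.1 nm:
E₂ = hc/λ₂ = 3.2878 eV
KE₂ = E₂ - φ = 3.2878 - 2.6 = 0.6878 eV

Ratio: KE₁/KE₂ = 2.0786/0.6878 = 3.0220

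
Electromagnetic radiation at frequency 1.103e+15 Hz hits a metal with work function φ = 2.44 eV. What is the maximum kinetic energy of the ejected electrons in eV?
2.1216 eV

Using Einstein's photoelectric equation: KE_max = hf - φ

First, calculate the photon energy:
E_photon = hf = (6.626×10⁻³⁴ J·s)(1.103e+15 Hz)
E_photon = 4.5616 eV

Then, the maximum kinetic energy:
KE_max = E_photon - φ = 4.5616 eV - 2.44 eV = 2.1216 eV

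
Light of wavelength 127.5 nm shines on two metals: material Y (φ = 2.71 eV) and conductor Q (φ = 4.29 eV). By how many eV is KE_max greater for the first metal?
1.5800 eV

Using KE_max = hc/λ - φ for each metal:

Photon energy: E = hc/λ = 9.7243 eV

For material Y (φ₁ = 2.71 eV):
KE₁ = E - φ₁ = 9.7243 - 2.71 = 7.0143 eV

For conductor Q (φ₂ = 4.29 eV):
KE₂ = E - φ₂ = 9.7243 - 4.29 = 5.4343 eV

Difference:
ΔKE = KE₁ - KE₂ = 7.0143 - 5.4343 = 1.5800 eV

Note: The difference equals the difference in work functions: 4.29 - 2.71 = 1.58 eV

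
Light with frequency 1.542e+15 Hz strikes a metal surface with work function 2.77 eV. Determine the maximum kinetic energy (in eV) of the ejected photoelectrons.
3.6072 eV

Using Einstein's photoelectric equation: KE_max = hf - φ

First, calculate the photon energy:
E_photon = hf = (6.626×10⁻³⁴ J·s)(1.542e+15 Hz)
E_photon = 6.3772 eV

Then, the maximum kinetic energy:
KE_max = E_photon - φ = 6.3772 eV - 2.77 eV = 3.6072 eV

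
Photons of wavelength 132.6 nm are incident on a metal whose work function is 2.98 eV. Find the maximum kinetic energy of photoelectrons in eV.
6.3702 eV

Using Einstein's photoelectric equation: KE_max = hf - φ = hc/λ - φ

First, calculate the photon energy:
E_photon = hc/λ = (6.626×10⁻³⁴ J·s)(3×10⁸ m/s) / (132.6×10⁻⁹ m)
E_photon = 9.3502 eV

Then, the maximum kinetic energy:
KE_max = E_photon - φ = 9.3502 eV - 2.98 eV = 6.3702 eV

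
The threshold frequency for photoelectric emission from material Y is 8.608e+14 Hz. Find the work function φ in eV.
3.56 eV

At the threshold frequency, photon energy equals work function:
φ = hf₀

Calculating:
φ = (6.626×10⁻³⁴ J·s)(8.608e+14 Hz)
φ = 3.56 eV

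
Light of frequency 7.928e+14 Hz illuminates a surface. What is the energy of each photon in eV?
3.2788 eV

Using E = hf:

E = hf = (6.626×10⁻³⁴ J·s)(7.928e+14 Hz)
E = 3.2788 eV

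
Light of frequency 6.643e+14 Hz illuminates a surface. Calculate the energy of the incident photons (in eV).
2.7473 eV

Using E = hf:

E = hf = (6.626×10⁻³⁴ J·s)(6.643e+14 Hz)
E = 2.7473 eV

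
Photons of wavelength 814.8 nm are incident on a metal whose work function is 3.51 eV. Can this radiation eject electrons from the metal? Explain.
No

For photoemission, the photon energy must exceed the work function.

Photon energy: E = hc/λ = 1.5217 eV
Work function: φ = 3.51 eV

Since E_photon (1.5217 eV) < φ (3.51 eV), photoemission will NOT occur.
The threshold wavelength is λ₀ = hc/φ = 353.2 nm.
Since 814.8 nm > 353.2 nm, the photons lack sufficient energy.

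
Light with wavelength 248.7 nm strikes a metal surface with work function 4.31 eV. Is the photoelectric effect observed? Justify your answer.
Yes

For photoemission, the photon energy must exceed the work function.

Photon energy: E = hc/λ = 4.9853 eV
Work function: φ = 4.31 eV

Since E_photon (4.9853 eV) > φ (4.31 eV), photoemission WILL occur.
The threshold wavelength is λ₀ = hc/φ = 287.7 nm.
Since 248.7 nm < 287.7 nm, the light has sufficient energy.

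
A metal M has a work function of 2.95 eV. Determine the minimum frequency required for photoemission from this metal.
7.1331e+14 Hz

The threshold frequency is when the photon energy equals the work function:
hf₀ = φ

Solving for f₀:
f₀ = φ/h = (2.95 eV × 1.602×10⁻¹⁹ J/eV) / (6.626×10⁻³⁴ J·s)
f₀ = 7.1331e+14 Hz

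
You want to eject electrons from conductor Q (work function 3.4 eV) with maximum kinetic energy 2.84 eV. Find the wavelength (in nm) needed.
198.69 nm

From Einstein's equation: KE_max = hc/λ - φ

Rearranging for λ:
hc/λ = KE_max + φ
λ = hc/(KE_max + φ)

Required photon energy:
E_photon = KE_max + φ = 2.84 + 3.4 = 6.24 eV

Required wavelength:
λ = hc/E_photon = (6.626×10⁻³⁴)(3×10⁸) / (6.24 × 1.602×10⁻¹⁹)
λ = 198.69 nm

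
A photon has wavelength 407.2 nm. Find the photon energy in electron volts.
3.0448 eV

Using E = hf = hc/λ:

E = hc/λ = (6.626×10⁻³⁴ J·s)(3×10⁸ m/s) / (407.2×10⁻⁹ m)
E = 3.0448 eV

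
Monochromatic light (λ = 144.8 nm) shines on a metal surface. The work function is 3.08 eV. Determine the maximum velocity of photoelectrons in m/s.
1.3887e+06 m/s

First, find the maximum kinetic energy:
E_photon = hc/λ = 8.5624 eV
KE_max = E_photon - φ = 8.5624 - 3.08 = 5.4824 eV

Convert to Joules: KE_max = 5.4824 × 1.602×10⁻¹⁹ J = 8.7838e-19 J

Then use KE = ½mv² to find velocity:
v = √(2·KE/m) = √(2 × 8.7838e-19 J / 9.109e-31 kg)
v = 1.3887e+06 m/s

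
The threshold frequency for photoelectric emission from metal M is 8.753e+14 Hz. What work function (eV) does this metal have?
3.62 eV

At the threshold frequency, photon energy equals work function:
φ = hf₀

Calculating:
φ = (6.626×10⁻³⁴ J·s)(8.753e+14 Hz)
φ = 3.62 eV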